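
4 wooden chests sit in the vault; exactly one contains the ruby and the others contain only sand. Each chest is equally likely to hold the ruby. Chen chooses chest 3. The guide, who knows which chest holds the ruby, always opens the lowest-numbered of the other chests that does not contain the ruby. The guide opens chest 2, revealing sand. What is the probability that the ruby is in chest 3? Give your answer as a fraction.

0

Apply Bayes' rule, conditioning on where the ruby actually is.
If it is in chest 1 (prior 1/4): chest 2 is the lowest-numbered option available, probability 1; weight (1/4)·1 = 1/4.
If it is in chest 2 (prior 1/4): the guide opened chest 2, so this case is ruled out; weight (1/4)·0 = 0.
If it is in either of chests 3 and 4 (prior 1/4 each): the guide would have opened chest 1 instead, probability 0; weight (1/4)·0 = 0 each.
The weights sum to 1/4.
So P(the ruby in chest 3 | the guide opened chest 2) = 0 / (1/4) = 0.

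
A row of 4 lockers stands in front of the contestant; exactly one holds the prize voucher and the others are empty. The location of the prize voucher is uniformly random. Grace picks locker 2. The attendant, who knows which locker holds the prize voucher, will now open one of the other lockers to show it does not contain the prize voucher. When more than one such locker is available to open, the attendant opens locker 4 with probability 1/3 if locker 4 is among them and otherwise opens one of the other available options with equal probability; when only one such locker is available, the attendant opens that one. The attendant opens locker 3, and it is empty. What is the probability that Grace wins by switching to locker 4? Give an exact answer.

Consider each possible location of the prize voucher in turn.
If it is in locker 1 (prior 1/4): locker 4 is available but not opened, probability 2/3; weight (1/4)·(2/3) = 1/6.
If it is in locker 2 (prior 1/4): locker 4 is available but not opened; locker 3 gets probability (1 − 1/3)/2 = 1/3; weight (1/4)·(1/3) = 1/12.
If it is in locker 3 (prior 1/4): the attendant opened locker 3, so this case is ruled out; weight (1/4)·0 = 0.
If it is in locker 4 (prior 1/4): locker 4 holds the prize so is unavailable; the attendant chooses uniformly among the 2 others, probability 1/2; weight (1/4)·(1/2) = 1/8.
The weights sum to 3/8.
So P(the prize voucher in locker 4 | the attendant opened locker 3) = (1/8) / (3/8) = 1/3.

1/3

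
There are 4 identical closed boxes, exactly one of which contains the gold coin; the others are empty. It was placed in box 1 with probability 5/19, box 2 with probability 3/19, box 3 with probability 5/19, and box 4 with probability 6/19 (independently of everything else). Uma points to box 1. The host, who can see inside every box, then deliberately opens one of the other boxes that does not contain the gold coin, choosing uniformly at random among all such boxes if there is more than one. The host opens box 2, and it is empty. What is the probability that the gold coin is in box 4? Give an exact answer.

Consider each possible location of the gold coin in turn.
If it is in box 1 (prior 5/19): the host has 3 equally likely choices, so probability 1/3; weight (5/19)·(1/3) = 5/57.
If it is in box 2 (prior 3/19): the host opened box 2, so this case is ruled out; weight (3/19)·0 = 0.
If it is in box 3 (prior 5/19): the host has 2 equally likely choices, so probability 1/2; weight (5/19)·(1/2) = 5/38.
If it is in box 4 (prior 6/19): the host has 2 equally likely choices, so probability 1/2; weight (6/19)·(1/2) = 3/19.
The weights sum to 43/114.
So P(the gold coin in box 4 | the host opened box 2) = (3/19) / (43/114) = 18/43.

18/43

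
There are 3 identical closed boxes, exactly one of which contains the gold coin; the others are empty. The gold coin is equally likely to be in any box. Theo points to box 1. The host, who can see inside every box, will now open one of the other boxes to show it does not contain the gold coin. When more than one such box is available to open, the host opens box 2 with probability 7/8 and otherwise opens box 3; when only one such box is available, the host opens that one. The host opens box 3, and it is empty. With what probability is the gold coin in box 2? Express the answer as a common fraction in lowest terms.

8/9

Apply Bayes' rule, conditioning on where the gold coin actually is.
If it is in box 1 (prior 1/3): box 2 is available but not opened, probability 1/8; weight (1/3)·(1/8) = 1/24.
If it is in box 2 (prior 1/3): only box 3 is available, probability 1; weight (1/3)·1 = 1/3.
If it is in box 3 (prior 1/3): the host opened box 3, so this case is ruled out; weight (1/3)·0 = 0.
The weights sum to 3/8.
So P(the gold coin in box 2 | the host opened box 3) = (1/3) / (3/8) = 8/9.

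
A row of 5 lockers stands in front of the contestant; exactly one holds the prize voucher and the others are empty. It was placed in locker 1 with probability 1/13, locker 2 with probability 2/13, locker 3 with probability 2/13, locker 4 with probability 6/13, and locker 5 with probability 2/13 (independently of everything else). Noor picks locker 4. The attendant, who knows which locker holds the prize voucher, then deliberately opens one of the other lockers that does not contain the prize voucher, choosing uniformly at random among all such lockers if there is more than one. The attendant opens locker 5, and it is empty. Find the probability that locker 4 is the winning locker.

Consider each possible location of the prize voucher in turn.
If it is in locker 1 (prior 1/13): the attendant has 3 equally likely choices, so probability 1/3; weight (1/13)·(1/3) = 1/39.
If it is in either of lockers 2 and 3 (prior 2/13 each): the attendant has 3 equally likely choices, so probability 1/3; weight (2/13)·(1/3) = 2/39 each.
If it is in locker 4 (prior 6/13): the attendant has 4 equally likely choices, so probability 1/4; weight (6/13)·(1/4) = 3/26.
If it is in locker 5 (prior 2/13): the attendant opened locker 5, so this case is ruled out; weight (2/13)·0 = 0.
The weights sum to 19/78.
So P(the prize voucher in locker 4 | the attendant opened locker 5) = (3/26) / (19/78) = 9/19.

9/19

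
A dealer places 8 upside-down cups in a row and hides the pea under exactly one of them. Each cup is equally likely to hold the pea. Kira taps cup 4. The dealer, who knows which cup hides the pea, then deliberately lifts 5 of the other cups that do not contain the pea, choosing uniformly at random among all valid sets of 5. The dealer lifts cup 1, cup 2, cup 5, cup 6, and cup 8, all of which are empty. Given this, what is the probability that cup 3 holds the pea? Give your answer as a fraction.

Condition on the true location of the pea.
If it is under any of cups 1, 2, 5, 6, and 8 (prior 1/8 each): that cup was opened and seen not to hold the prize — ruled out; weight (1/8)·0 = 0 each.
If it is under either of cups 3 and 7 (prior 1/8 each): the dealer has 6 equally likely choices, so probability 1/6; weight (1/8)·(1/6) = 1/48 each.
If it is under cup 4 (prior 1/8): the dealer has 21 equally likely choices, so probability 1/21; weight (1/8)·(1/21) = 1/168.
The weights sum to 1/21.
So P(the pea under cup 3 | the dealer opened cup 1, cup 2, cup 5, cup 6, and cup 8) = (1/48) / (1/21) = 7/16.

7/16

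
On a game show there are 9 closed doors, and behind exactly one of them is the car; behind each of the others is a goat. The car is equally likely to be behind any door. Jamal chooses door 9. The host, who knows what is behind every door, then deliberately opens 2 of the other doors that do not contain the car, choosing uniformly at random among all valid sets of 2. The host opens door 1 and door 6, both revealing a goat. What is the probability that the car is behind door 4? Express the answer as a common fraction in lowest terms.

4/27

Consider each possible location of the car in turn.
If it is behind either of doors 1 and 6 (prior 1/9 each): that door was opened and seen not to hold the prize — ruled out; weight (1/9)·0 = 0 each.
If it is behind any of doors 2, 3, 4, 5, 7, and 8 (prior 1/9 each): the host has 21 equally likely choices, so probability 1/21; weight (1/9)·(1/21) = 1/189 each.
If it is behind door 9 (prior 1/9): the host has 28 equally likely choices, so probability 1/28; weight (1/9)·(1/28) = 1/252.
The weights sum to 1/28.
So P(the car behind door 4 | the host opened door 1 and door 6) = (1/189) / (1/28) = 4/27.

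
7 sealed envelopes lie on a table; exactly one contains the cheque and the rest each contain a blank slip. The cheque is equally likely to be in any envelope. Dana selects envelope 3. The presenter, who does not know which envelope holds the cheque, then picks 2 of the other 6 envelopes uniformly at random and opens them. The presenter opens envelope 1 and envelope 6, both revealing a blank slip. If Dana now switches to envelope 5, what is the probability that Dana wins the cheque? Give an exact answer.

1/5

Condition on the true location of the cheque.
If it is in either of envelopes 1 and 6 (prior 1/7 each): that envelope was opened and seen not to hold the prize — ruled out; weight (1/7)·0 = 0 each.
If it is in any of envelopes 2, 3, 4, 5, and 7 (prior 1/7 each): the presenter picks exactly this set with probability 1/15 regardless, and none is the prize; weight (1/7)·(1/15) = 1/105 each.
The weights sum to 1/21.
So P(the cheque in envelope 5 | the presenter opened envelope 1 and envelope 6) = (1/105) / (1/21) = 1/5.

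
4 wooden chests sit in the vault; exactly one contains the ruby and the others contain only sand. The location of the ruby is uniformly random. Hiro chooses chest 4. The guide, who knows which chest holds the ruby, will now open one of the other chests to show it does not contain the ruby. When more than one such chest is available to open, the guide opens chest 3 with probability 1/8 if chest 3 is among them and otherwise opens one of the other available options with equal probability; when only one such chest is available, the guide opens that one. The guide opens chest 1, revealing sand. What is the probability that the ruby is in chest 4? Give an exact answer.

7/29

Condition on the true location of the ruby.
If it is in chest 1 (prior 1/4): the guide opened chest 1, so this case is ruled out; weight (1/4)·0 = 0.
If it is in chest 2 (prior 1/4): chest 3 is available but not opened, probability 7/8; weight (1/4)·(7/8) = 7/32.
If it is in chest 3 (prior 1/4): chest 3 holds the prize so is unavailable; the guide chooses uniformly among the 2 others, probability 1/2; weight (1/4)·(1/2) = 1/8.
If it is in chest 4 (prior 1/4): chest 3 is available but not opened; chest 1 gets probability (1 − 1/8)/2 = 7/16; weight (1/4)·(7/16) = 7/64.
The weights sum to 29/64.
So P(the ruby in chest 4 | the guide opened chest 1) = (7/64) / (29/64) = 7/29.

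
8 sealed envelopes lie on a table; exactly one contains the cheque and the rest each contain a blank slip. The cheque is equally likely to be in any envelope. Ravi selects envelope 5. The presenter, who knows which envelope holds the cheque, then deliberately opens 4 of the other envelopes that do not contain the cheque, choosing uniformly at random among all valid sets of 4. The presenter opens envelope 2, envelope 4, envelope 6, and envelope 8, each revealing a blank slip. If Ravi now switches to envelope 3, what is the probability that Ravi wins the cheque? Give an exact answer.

Consider each possible location of the cheque in turn.
If it is in any of envelopes 1, 3, and 7 (prior 1/8 each): the presenter has 15 equally likely choices, so probability 1/15; weight (1/8)·(1/15) = 1/120 each.
If it is in any of envelopes 2, 4, 6, and 8 (prior 1/8 each): that envelope was opened and seen not to hold the prize — ruled out; weight (1/8)·0 = 0 each.
If it is in envelope 5 (prior 1/8): the presenter has 35 equally likely choices, so probability 1/35; weight (1/8)·(1/35) = 1/280.
The weights sum to 1/35.
So P(the cheque in envelope 3 | the presenter opened envelope 2, envelope 4, envelope 6, and envelope 8) = (1/120) / (1/35) = 7/24.

7/24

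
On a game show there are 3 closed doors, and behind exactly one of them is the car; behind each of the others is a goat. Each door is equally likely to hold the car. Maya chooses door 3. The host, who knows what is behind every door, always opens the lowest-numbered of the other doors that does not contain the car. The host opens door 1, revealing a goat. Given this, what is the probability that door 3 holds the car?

1/2

Condition on the true location of the car.
If it is behind door 1 (prior 1/3): the host opened door 1, so this case is ruled out; weight (1/3)·0 = 0.
If it is behind either of doors 2 and 3 (prior 1/3 each): door 1 is the lowest-numbered option available, probability 1; weight (1/3)·1 = 1/3 each.
The weights sum to 2/3.
So P(the car behind door 3 | the host opened door 1) = (1/3) / (2/3) = 1/2.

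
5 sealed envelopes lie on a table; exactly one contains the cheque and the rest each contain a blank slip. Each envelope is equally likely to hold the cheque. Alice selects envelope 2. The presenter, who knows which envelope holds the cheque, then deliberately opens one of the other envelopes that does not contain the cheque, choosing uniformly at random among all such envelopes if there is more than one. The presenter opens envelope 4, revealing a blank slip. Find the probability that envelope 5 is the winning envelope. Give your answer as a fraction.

4/15

Consider each possible location of the cheque in turn.
If it is in any of envelopes 1, 3, and 5 (prior 1/5 each): the presenter has 3 equally likely choices, so probability 1/3; weight (1/5)·(1/3) = 1/15 each.
If it is in envelope 2 (prior 1/5): the presenter has 4 equally likely choices, so probability 1/4; weight (1/5)·(1/4) = 1/20.
If it is in envelope 4 (prior 1/5): the presenter opened envelope 4, so this case is ruled out; weight (1/5)·0 = 0.
The weights sum to 1/4.
So P(the cheque in envelope 5 | the presenter opened envelope 4) = (1/15) / (1/4) = 4/15.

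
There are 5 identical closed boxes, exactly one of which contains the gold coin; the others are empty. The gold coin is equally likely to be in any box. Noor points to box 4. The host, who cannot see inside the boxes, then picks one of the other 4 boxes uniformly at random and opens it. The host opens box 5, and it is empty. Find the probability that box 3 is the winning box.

1/4

Condition on the true location of the gold coin.
If it is in any of boxes 1, 2, 3, and 4 (prior 1/5 each): the host picks box 5 with probability 1/4 regardless, and it is not the prize; weight (1/5)·(1/4) = 1/20 each.
If it is in box 5 (prior 1/5): the host opened box 5, so this case is ruled out; weight (1/5)·0 = 0.
The weights sum to 1/5.
So P(the gold coin in box 3 | the host opened box 5) = (1/20) / (1/5) = 1/4.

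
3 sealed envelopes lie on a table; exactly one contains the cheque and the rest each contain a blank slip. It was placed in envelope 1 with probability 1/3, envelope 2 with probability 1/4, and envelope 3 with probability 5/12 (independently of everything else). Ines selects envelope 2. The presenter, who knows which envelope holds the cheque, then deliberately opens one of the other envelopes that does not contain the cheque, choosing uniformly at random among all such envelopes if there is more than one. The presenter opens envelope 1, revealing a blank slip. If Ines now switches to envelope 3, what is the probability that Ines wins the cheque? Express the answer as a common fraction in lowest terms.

10/13

Apply Bayes' rule, conditioning on where the cheque actually is.
If it is in envelope 1 (prior 1/3): the presenter opened envelope 1, so this case is ruled out; weight (1/3)·0 = 0.
If it is in envelope 2 (prior 1/4): the presenter has 2 equally likely choices, so probability 1/2; weight (1/4)·(1/2) = 1/8.
If it is in envelope 3 (prior 5/12): the presenter has no choice, probability 1; weight (5/12)·1 = 5/12.
The weights sum to 13/24.
So P(the cheque in envelope 3 | the presenter opened envelope 1) = (5/12) / (13/24) = 10/13.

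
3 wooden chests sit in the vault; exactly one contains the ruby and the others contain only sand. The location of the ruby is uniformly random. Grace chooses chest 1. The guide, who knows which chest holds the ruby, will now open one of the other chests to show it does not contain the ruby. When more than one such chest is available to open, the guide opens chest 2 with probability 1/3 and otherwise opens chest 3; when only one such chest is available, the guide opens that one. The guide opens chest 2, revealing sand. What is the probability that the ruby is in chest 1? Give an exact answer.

Apply Bayes' rule, conditioning on where the ruby actually is.
If it is in chest 1 (prior 1/3): chest 2 is available, opened with probability 1/3; weight (1/3)·(1/3) = 1/9.
If it is in chest 2 (prior 1/3): the guide opened chest 2, so this case is ruled out; weight (1/3)·0 = 0.
If it is in chest 3 (prior 1/3): only chest 2 is available, probability 1; weight (1/3)·1 = 1/3.
The weights sum to 4/9.
So P(the ruby in chest 1 | the guide opened chest 2) = (1/9) / (4/9) = 1/4.

1/4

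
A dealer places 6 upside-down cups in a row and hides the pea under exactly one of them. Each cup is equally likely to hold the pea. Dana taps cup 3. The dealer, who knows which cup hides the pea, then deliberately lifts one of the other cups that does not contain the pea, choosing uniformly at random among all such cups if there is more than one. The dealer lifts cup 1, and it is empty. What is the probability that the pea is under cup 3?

1/6

Consider each possible location of the pea in turn.
If it is under cup 1 (prior 1/6): the dealer opened cup 1, so this case is ruled out; weight (1/6)·0 = 0.
If it is under any of cups 2, 4, 5, and 6 (prior 1/6 each): the dealer has 4 equally likely choices, so probability 1/4; weight (1/6)·(1/4) = 1/24 each.
If it is under cup 3 (prior 1/6): the dealer has 5 equally likely choices, so probability 1/5; weight (1/6)·(1/5) = 1/30.
The weights sum to 1/5.
So P(the pea under cup 3 | the dealer opened cup 1) = (1/30) / (1/5) = 1/6.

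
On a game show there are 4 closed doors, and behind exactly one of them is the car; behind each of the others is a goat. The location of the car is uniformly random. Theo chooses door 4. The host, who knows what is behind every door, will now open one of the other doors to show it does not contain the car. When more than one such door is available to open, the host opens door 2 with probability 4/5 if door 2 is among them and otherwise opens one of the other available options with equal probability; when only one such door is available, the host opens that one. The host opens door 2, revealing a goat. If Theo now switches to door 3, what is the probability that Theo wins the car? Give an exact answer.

Apply Bayes' rule, conditioning on where the car actually is.
If it is behind any of doors 1, 3, and 4 (prior 1/4 each): door 2 is available, opened with probability 4/5; weight (1/4)·(4/5) = 1/5 each.
If it is behind door 2 (prior 1/4): the host opened door 2, so this case is ruled out; weight (1/4)·0 = 0.
The weights sum to 3/5.
So P(the car behind door 3 | the host opened door 2) = (1/5) / (3/5) = 1/3.

1/3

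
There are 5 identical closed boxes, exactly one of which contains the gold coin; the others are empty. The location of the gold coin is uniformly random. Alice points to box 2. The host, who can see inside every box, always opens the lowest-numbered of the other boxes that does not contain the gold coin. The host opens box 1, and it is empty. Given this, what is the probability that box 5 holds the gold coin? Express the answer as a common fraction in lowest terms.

1/4

Apply Bayes' rule, conditioning on where the gold coin actually is.
If it is in box 1 (prior 1/5): the host opened box 1, so this case is ruled out; weight (1/5)·0 = 0.
If it is in any of boxes 2, 3, 4, and 5 (prior 1/5 each): box 1 is the lowest-numbered option available, probability 1; weight (1/5)·1 = 1/5 each.
The weights sum to 4/5.
So P(the gold coin in box 5 | the host opened box 1) = (1/5) / (4/5) = 1/4.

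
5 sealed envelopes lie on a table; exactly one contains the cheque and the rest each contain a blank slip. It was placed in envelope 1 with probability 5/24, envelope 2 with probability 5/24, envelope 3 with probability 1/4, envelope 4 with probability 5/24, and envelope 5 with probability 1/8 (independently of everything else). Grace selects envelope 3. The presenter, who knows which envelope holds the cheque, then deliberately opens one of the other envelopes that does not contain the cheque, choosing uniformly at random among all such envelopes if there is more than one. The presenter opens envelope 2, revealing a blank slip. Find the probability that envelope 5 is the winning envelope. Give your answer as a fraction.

6/35

Condition on the true location of the cheque.
If it is in either of envelopes 1 and 4 (prior 5/24 each): the presenter has 3 equally likely choices, so probability 1/3; weight (5/24)·(1/3) = 5/72 each.
If it is in envelope 2 (prior 5/24): the presenter opened envelope 2, so this case is ruled out; weight (5/24)·0 = 0.
If it is in envelope 3 (prior 1/4): the presenter has 4 equally likely choices, so probability 1/4; weight (1/4)·(1/4) = 1/16.
If it is in envelope 5 (prior 1/8): the presenter has 3 equally likely choices, so probability 1/3; weight (1/8)·(1/3) = 1/24.
The weights sum to 35/144.
So P(the cheque in envelope 5 | the presenter opened envelope 2) = (1/24) / (35/144) = 6/35.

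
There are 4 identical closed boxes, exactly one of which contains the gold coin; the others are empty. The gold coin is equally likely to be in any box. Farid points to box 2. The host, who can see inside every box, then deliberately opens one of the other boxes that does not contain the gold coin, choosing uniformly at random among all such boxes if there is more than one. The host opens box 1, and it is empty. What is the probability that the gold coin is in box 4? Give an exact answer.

Apply Bayes' rule, conditioning on where the gold coin actually is.
If it is in box 1 (prior 1/4): the host opened box 1, so this case is ruled out; weight (1/4)·0 = 0.
If it is in box 2 (prior 1/4): the host has 3 equally likely choices, so probability 1/3; weight (1/4)·(1/3) = 1/12.
If it is in either of boxes 3 and 4 (prior 1/4 each): the host has 2 equally likely choices, so probability 1/2; weight (1/4)·(1/2) = 1/8 each.
The weights sum to 1/3.
So P(the gold coin in box 4 | the host opened box 1) = (1/8) / (1/3) = 3/8.

3/8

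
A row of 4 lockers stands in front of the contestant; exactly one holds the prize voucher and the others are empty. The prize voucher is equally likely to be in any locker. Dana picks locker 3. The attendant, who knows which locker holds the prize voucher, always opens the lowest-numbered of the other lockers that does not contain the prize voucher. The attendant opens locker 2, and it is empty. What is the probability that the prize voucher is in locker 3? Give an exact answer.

0

Consider each possible location of the prize voucher in turn.
If it is in locker 1 (prior 1/4): locker 2 is the lowest-numbered option available, probability 1; weight (1/4)·1 = 1/4.
If it is in locker 2 (prior 1/4): the attendant opened locker 2, so this case is ruled out; weight (1/4)·0 = 0.
If it is in either of lockers 3 and 4 (prior 1/4 each): the attendant would have opened locker 1 instead, probability 0; weight (1/4)·0 = 0 each.
The weights sum to 1/4.
So P(the prize voucher in locker 3 | the attendant opened locker 2) = 0 / (1/4) = 0.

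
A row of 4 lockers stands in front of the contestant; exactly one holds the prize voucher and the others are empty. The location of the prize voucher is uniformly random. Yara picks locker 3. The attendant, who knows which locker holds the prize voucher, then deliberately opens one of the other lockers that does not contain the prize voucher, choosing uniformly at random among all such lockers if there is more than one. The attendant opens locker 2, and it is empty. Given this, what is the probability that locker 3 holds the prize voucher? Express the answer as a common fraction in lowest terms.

1/4

Condition on the true location of the prize voucher.
If it is in either of lockers 1 and 4 (prior 1/4 each): the attendant has 2 equally likely choices, so probability 1/2; weight (1/4)·(1/2) = 1/8 each.
If it is in locker 2 (prior 1/4): the attendant opened locker 2, so this case is ruled out; weight (1/4)·0 = 0.
If it is in locker 3 (prior 1/4): the attendant has 3 equally likely choices, so probability 1/3; weight (1/4)·(1/3) = 1/12.
The weights sum to 1/3.
So P(the prize voucher in locker 3 | the attendant opened locker 2) = (1/12) / (1/3) = 1/4.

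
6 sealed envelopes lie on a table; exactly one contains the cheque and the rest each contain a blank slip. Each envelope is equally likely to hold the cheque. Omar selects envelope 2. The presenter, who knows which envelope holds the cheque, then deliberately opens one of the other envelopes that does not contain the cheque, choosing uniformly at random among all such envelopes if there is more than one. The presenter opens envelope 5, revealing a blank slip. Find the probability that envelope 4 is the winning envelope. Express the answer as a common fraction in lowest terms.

5/24

Apply Bayes' rule, conditioning on where the cheque actually is.
If it is in any of envelopes 1, 3, 4, and 6 (prior 1/6 each): the presenter has 4 equally likely choices, so probability 1/4; weight (1/6)·(1/4) = 1/24 each.
If it is in envelope 2 (prior 1/6): the presenter has 5 equally likely choices, so probability 1/5; weight (1/6)·(1/5) = 1/30.
If it is in envelope 5 (prior 1/6): the presenter opened envelope 5, so this case is ruled out; weight (1/6)·0 = 0.
The weights sum to 1/5.
So P(the cheque in envelope 4 | the presenter opened envelope 5) = (1/24) / (1/5) = 5/24.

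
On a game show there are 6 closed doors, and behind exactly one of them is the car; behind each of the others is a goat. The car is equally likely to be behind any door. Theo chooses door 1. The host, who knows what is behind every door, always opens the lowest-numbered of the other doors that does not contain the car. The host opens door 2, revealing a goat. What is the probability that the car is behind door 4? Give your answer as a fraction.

1/5

Consider each possible location of the car in turn.
If it is behind any of doors 1, 3, 4, 5, and 6 (prior 1/6 each): door 2 is the lowest-numbered option available, probability 1; weight (1/6)·1 = 1/6 each.
If it is behind door 2 (prior 1/6): the host opened door 2, so this case is ruled out; weight (1/6)·0 = 0.
The weights sum to 5/6.
So P(the car behind door 4 | the host opened door 2) = (1/6) / (5/6) = 1/5.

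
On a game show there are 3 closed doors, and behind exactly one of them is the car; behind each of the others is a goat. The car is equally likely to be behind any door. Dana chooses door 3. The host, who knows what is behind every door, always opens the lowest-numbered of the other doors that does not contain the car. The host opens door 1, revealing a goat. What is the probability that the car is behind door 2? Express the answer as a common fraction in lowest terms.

Apply Bayes' rule, conditioning on where the car actually is.
If it is behind door 1 (prior 1/3): the host opened door 1, so this case is ruled out; weight (1/3)·0 = 0.
If it is behind either of doors 2 and 3 (prior 1/3 each): door 1 is the lowest-numbered option available, probability 1; weight (1/3)·1 = 1/3 each.
The weights sum to 2/3.
So P(the car behind door 2 | the host opened door 1) = (1/3) / (2/3) = 1/2.

1/2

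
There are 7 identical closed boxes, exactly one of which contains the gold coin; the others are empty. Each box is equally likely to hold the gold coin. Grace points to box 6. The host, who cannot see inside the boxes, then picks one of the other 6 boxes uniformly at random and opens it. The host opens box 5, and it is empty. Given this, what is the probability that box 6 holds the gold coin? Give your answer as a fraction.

1/6

Condition on the true location of the gold coin.
If it is in any of boxes 1, 2, 3, 4, 6, and 7 (prior 1/7 each): the host picks box 5 with probability 1/6 regardless, and it is not the prize; weight (1/7)·(1/6) = 1/42 each.
If it is in box 5 (prior 1/7): the host opened box 5, so this case is ruled out; weight (1/7)·0 = 0.
The weights sum to 1/7.
So P(the gold coin in box 6 | the host opened box 5) = (1/42) / (1/7) = 1/6.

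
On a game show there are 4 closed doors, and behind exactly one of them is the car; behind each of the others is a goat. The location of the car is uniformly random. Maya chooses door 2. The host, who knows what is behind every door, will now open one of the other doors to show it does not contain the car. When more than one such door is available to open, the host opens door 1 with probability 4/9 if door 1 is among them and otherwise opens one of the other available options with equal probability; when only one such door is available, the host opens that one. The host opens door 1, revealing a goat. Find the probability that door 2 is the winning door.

1/3

Apply Bayes' rule, conditioning on where the car actually is.
If it is behind door 1 (prior 1/4): the host opened door 1, so this case is ruled out; weight (1/4)·0 = 0.
If it is behind any of doors 2, 3, and 4 (prior 1/4 each): door 1 is available, opened with probability 4/9; weight (1/4)·(4/9) = 1/9 each.
The weights sum to 1/3.
So P(the car behind door 2 | the host opened door 1) = (1/9) / (1/3) = 1/3.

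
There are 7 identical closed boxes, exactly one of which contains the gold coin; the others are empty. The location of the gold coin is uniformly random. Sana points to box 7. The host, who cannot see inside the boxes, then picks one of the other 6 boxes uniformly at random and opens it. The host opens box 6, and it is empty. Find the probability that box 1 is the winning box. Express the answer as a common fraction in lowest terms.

1/6

Condition on the true location of the gold coin.
If it is in any of boxes 1, 2, 3, 4, 5, and 7 (prior 1/7 each): the host picks box 6 with probability 1/6 regardless, and it is not the prize; weight (1/7)·(1/6) = 1/42 each.
If it is in box 6 (prior 1/7): the host opened box 6, so this case is ruled out; weight (1/7)·0 = 0.
The weights sum to 1/7.
So P(the gold coin in box 1 | the host opened box 6) = (1/42) / (1/7) = 1/6.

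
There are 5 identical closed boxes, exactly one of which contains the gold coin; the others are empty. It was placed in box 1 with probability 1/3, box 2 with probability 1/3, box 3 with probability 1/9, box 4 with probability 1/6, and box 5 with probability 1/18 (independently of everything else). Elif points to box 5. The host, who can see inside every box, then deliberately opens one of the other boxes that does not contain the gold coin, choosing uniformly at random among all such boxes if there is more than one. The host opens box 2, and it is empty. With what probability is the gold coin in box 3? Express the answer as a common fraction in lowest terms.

8/47

Apply Bayes' rule, conditioning on where the gold coin actually is.
If it is in box 1 (prior 1/3): the host has 3 equally likely choices, so probability 1/3; weight (1/3)·(1/3) = 1/9.
If it is in box 2 (prior 1/3): the host opened box 2, so this case is ruled out; weight (1/3)·0 = 0.
If it is in box 3 (prior 1/9): the host has 3 equally likely choices, so probability 1/3; weight (1/9)·(1/3) = 1/27.
If it is in box 4 (prior 1/6): the host has 3 equally likely choices, so probability 1/3; weight (1/6)·(1/3) = 1/18.
If it is in box 5 (prior 1/18): the host has 4 equally likely choices, so probability 1/4; weight (1/18)·(1/4) = 1/72.
The weights sum to 47/216.
So P(the gold coin in box 3 | the host opened box 2) = (1/27) / (47/216) = 8/47.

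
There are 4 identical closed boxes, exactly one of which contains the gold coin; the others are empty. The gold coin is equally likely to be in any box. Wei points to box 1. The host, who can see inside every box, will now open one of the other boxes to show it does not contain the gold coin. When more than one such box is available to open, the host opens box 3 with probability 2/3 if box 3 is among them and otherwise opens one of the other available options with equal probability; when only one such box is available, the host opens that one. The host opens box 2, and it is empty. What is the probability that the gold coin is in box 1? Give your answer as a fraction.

1/6

Condition on the true location of the gold coin.
If it is in box 1 (prior 1/4): box 3 is available but not opened; box 2 gets probability (1 − 2/3)/2 = 1/6; weight (1/4)·(1/6) = 1/24.
If it is in box 2 (prior 1/4): the host opened box 2, so this case is ruled out; weight (1/4)·0 = 0.
If it is in box 3 (prior 1/4): box 3 holds the prize so is unavailable; the host chooses uniformly among the 2 others, probability 1/2; weight (1/4)·(1/2) = 1/8.
If it is in box 4 (prior 1/4): box 3 is available but not opened, probability 1/3; weight (1/4)·(1/3) = 1/12.
The weights sum to 1/4.
So P(the gold coin in box 1 | the host opened box 2) = (1/24) / (1/4) = 1/6.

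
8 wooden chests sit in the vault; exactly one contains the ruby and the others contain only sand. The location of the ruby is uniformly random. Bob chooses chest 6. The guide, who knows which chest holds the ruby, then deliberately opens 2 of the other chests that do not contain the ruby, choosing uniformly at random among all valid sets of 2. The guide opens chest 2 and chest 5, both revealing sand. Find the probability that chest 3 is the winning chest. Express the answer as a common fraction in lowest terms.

7/40

Apply Bayes' rule, conditioning on where the ruby actually is.
If it is in any of chests 1, 3, 4, 7, and 8 (prior 1/8 each): the guide has 15 equally likely choices, so probability 1/15; weight (1/8)·(1/15) = 1/120 each.
If it is in either of chests 2 and 5 (prior 1/8 each): that chest was opened and seen not to hold the prize — ruled out; weight (1/8)·0 = 0 each.
If it is in chest 6 (prior 1/8): the guide has 21 equally likely choices, so probability 1/21; weight (1/8)·(1/21) = 1/168.
The weights sum to 1/21.
So P(the ruby in chest 3 | the guide opened chest 2 and chest 5) = (1/120) / (1/21) = 7/40.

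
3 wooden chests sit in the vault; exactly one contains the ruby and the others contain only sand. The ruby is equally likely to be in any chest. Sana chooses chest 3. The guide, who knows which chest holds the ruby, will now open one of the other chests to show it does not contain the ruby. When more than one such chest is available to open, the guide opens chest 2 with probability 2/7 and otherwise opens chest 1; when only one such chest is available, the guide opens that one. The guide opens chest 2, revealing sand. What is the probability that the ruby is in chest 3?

Condition on the true location of the ruby.
If it is in chest 1 (prior 1/3): only chest 2 is available, probability 1; weight (1/3)·1 = 1/3.
If it is in chest 2 (prior 1/3): the guide opened chest 2, so this case is ruled out; weight (1/3)·0 = 0.
If it is in chest 3 (prior 1/3): chest 2 is available, opened with probability 2/7; weight (1/3)·(2/7) = 2/21.
The weights sum to 3/7.
So P(the ruby in chest 3 | the guide opened chest 2) = (2/21) / (3/7) = 2/9.

2/9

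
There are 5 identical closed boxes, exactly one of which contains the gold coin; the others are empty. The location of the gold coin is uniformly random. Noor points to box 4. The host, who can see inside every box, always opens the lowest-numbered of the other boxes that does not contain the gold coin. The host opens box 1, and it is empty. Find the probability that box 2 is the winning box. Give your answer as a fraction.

Condition on the true location of the gold coin.
If it is in box 1 (prior 1/5): the host opened box 1, so this case is ruled out; weight (1/5)·0 = 0.
If it is in any of boxes 2, 3, 4, and 5 (prior 1/5 each): box 1 is the lowest-numbered option available, probability 1; weight (1/5)·1 = 1/5 each.
The weights sum to 4/5.
So P(the gold coin in box 2 | the host opened box 1) = (1/5) / (4/5) = 1/4.

1/4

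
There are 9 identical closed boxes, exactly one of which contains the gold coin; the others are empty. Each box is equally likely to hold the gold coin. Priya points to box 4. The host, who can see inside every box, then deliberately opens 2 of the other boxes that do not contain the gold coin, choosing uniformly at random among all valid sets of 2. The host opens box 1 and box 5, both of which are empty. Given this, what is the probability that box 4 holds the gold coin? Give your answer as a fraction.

Apply Bayes' rule, conditioning on where the gold coin actually is.
If it is in either of boxes 1 and 5 (prior 1/9 each): that box was opened and seen not to hold the prize — ruled out; weight (1/9)·0 = 0 each.
If it is in any of boxes 2, 3, 6, 7, 8, and 9 (prior 1/9 each): the host has 21 equally likely choices, so probability 1/21; weight (1/9)·(1/21) = 1/189 each.
If it is in box 4 (prior 1/9): the host has 28 equally likely choices, so probability 1/28; weight (1/9)·(1/28) = 1/252.
The weights sum to 1/28.
So P(the gold coin in box 4 | the host opened box 1 and box 5) = (1/252) / (1/28) = 1/9.

1/9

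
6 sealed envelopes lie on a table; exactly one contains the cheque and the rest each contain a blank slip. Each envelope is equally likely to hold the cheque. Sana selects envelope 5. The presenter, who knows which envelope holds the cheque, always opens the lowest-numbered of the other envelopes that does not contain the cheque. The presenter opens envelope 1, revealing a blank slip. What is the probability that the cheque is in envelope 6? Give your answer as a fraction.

1/5

Consider each possible location of the cheque in turn.
If it is in envelope 1 (prior 1/6): the presenter opened envelope 1, so this case is ruled out; weight (1/6)·0 = 0.
If it is in any of envelopes 2, 3, 4, 5, and 6 (prior 1/6 each): envelope 1 is the lowest-numbered option available, probability 1; weight (1/6)·1 = 1/6 each.
The weights sum to 5/6.
So P(the cheque in envelope 6 | the presenter opened envelope 1) = (1/6) / (5/6) = 1/5.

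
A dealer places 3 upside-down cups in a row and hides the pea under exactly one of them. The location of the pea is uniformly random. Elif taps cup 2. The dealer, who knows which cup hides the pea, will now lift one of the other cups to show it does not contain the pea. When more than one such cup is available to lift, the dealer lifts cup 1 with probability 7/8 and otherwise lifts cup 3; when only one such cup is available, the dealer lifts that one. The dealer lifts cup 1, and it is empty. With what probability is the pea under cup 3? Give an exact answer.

8/15

Condition on the true location of the pea.
If it is under cup 1 (prior 1/3): the dealer opened cup 1, so this case is ruled out; weight (1/3)·0 = 0.
If it is under cup 2 (prior 1/3): cup 1 is available, opened with probability 7/8; weight (1/3)·(7/8) = 7/24.
If it is under cup 3 (prior 1/3): only cup 1 is available, probability 1; weight (1/3)·1 = 1/3.
The weights sum to 5/8.
So P(the pea under cup 3 | the dealer opened cup 1) = (1/3) / (5/8) = 8/15.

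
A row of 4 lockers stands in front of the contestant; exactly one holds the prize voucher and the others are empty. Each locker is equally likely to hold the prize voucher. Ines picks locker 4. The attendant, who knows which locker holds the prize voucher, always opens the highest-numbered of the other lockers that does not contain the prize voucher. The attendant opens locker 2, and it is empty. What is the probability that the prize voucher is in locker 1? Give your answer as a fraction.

Consider each possible location of the prize voucher in turn.
If it is in either of lockers 1 and 4 (prior 1/4 each): the attendant would have opened locker 3 instead, probability 0; weight (1/4)·0 = 0 each.
If it is in locker 2 (prior 1/4): the attendant opened locker 2, so this case is ruled out; weight (1/4)·0 = 0.
If it is in locker 3 (prior 1/4): locker 2 is the highest-numbered option available, probability 1; weight (1/4)·1 = 1/4.
The weights sum to 1/4.
So P(the prize voucher in locker 1 | the attendant opened locker 2) = 0 / (1/4) = 0.

0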